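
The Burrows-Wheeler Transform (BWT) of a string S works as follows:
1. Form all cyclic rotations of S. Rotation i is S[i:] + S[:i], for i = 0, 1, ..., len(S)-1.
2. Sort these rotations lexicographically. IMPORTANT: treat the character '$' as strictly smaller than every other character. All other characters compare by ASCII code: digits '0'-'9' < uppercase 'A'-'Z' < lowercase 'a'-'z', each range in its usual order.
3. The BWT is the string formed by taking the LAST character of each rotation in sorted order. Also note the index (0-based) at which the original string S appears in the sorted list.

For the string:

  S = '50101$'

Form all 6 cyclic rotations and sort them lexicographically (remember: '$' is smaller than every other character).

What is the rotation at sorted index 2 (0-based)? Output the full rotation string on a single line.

All 6 rotations (rotation i = S[i:]+S[:i]):
  rot[0] = 50101$
  rot[1] = 0101$5
  rot[2] = 101$50
  rot[3] = 01$501
  rot[4] = 1$5010
  rot[5] = $50101
Sorted (with $ < everything):
  sorted[0] = $50101
  sorted[1] = 01$501
  sorted[2] = 0101$5
  sorted[3] = 1$5010
  sorted[4] = 101$50
  sorted[5] = 50101$
sorted[2] = 0101$5

Answer: 0101$5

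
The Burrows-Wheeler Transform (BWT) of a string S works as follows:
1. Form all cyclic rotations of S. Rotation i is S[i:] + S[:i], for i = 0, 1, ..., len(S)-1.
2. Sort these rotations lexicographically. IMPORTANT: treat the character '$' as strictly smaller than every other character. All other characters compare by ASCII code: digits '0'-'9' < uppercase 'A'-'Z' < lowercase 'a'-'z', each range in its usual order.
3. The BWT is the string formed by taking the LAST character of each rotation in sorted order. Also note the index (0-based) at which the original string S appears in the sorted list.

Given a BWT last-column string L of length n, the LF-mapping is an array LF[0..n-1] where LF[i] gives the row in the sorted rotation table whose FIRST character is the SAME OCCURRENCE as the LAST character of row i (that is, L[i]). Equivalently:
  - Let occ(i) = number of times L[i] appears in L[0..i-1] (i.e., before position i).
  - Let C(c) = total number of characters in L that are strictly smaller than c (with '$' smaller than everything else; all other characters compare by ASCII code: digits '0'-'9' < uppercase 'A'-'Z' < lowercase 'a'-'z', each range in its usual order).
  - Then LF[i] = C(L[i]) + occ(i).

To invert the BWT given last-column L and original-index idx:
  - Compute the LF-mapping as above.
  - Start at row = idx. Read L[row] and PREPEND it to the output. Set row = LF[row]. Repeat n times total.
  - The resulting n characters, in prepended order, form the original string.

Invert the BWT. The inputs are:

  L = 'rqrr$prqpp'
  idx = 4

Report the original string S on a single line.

LF mapping: 6 4 7 8 0 1 9 5 2 3
Walk LF starting at row 4, prepending L[row]:
  step 1: row=4, L[4]='$', prepend. Next row=LF[4]=0
  step 2: row=0, L[0]='r', prepend. Next row=LF[0]=6
  step 3: row=6, L[6]='r', prepend. Next row=LF[6]=9
  step 4: row=9, L[9]='p', prepend. Next row=LF[9]=3
  step 5: row=3, L[3]='r', prepend. Next row=LF[3]=8
  step 6: row=8, L[8]='p', prepend. Next row=LF[8]=2
  step 7: row=2, L[2]='r', prepend. Next row=LF[2]=7
  step 8: row=7, L[7]='q', prepend. Next row=LF[7]=5
  step 9: row=5, L[5]='p', prepend. Next row=LF[5]=1
  step 10: row=1, L[1]='q', prepend. Next row=LF[1]=4
Reversed output: qpqrprprr$

Answer: qpqrprprr$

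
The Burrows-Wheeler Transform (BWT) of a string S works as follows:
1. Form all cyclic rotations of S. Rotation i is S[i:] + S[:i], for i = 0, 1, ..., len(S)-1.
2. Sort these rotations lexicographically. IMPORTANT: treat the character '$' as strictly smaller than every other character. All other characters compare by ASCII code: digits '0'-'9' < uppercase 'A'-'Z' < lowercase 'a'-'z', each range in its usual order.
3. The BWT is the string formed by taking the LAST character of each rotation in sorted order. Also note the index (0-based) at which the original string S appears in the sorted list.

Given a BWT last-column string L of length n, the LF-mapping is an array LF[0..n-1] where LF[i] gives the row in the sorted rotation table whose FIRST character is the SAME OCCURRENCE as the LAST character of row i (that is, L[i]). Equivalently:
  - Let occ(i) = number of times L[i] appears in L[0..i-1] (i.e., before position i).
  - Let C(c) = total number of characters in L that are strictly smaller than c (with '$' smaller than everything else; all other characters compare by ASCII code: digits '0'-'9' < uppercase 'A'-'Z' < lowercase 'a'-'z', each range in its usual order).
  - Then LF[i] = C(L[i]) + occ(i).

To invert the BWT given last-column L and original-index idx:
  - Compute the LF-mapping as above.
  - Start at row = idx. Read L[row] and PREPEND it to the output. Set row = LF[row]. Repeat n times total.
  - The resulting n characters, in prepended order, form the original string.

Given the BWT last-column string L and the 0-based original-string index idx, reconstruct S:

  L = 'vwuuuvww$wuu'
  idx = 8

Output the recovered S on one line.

LF mapping: 6 8 1 2 3 7 9 10 0 11 4 5
Walk LF starting at row 8, prepending L[row]:
  step 1: row=8, L[8]='$', prepend. Next row=LF[8]=0
  step 2: row=0, L[0]='v', prepend. Next row=LF[0]=6
  step 3: row=6, L[6]='w', prepend. Next row=LF[6]=9
  step 4: row=9, L[9]='w', prepend. Next row=LF[9]=11
  step 5: row=11, L[11]='u', prepend. Next row=LF[11]=5
  step 6: row=5, L[5]='v', prepend. Next row=LF[5]=7
  step 7: row=7, L[7]='w', prepend. Next row=LF[7]=10
  step 8: row=10, L[10]='u', prepend. Next row=LF[10]=4
  step 9: row=4, L[4]='u', prepend. Next row=LF[4]=3
  step 10: row=3, L[3]='u', prepend. Next row=LF[3]=2
  step 11: row=2, L[2]='u', prepend. Next row=LF[2]=1
  step 12: row=1, L[1]='w', prepend. Next row=LF[1]=8
Reversed output: wuuuuwvuwwv$

Answer: wuuuuwvuwwv$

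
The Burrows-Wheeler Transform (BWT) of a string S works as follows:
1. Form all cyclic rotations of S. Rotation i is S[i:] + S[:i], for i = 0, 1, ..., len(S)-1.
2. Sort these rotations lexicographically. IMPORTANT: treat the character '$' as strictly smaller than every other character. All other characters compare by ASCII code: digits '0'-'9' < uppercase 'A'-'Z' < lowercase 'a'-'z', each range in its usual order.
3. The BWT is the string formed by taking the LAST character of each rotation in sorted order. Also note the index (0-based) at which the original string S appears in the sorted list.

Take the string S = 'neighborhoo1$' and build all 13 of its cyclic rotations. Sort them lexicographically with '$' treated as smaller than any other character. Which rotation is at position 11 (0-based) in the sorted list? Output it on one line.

Answer: orhoo1$neighb

Derivation:
All 13 rotations (rotation i = S[i:]+S[:i]):
  rot[0] = neighborhoo1$
  rot[1] = eighborhoo1$n
  rot[2] = ighborhoo1$ne
  rot[3] = ghborhoo1$nei
  rot[4] = hborhoo1$neig
  rot[5] = borhoo1$neigh
  rot[6] = orhoo1$neighb
  rot[7] = rhoo1$neighbo
  rot[8] = hoo1$neighbor
  rot[9] = oo1$neighborh
  rot[10] = o1$neighborho
  rot[11] = 1$neighborhoo
  rot[12] = $neighborhoo1
Sorted (with $ < everything):
  sorted[0] = $neighborhoo1
  sorted[1] = 1$neighborhoo
  sorted[2] = borhoo1$neigh
  sorted[3] = eighborhoo1$n
  sorted[4] = ghborhoo1$nei
  sorted[5] = hborhoo1$neig
  sorted[6] = hoo1$neighbor
  sorted[7] = ighborhoo1$ne
  sorted[8] = neighborhoo1$
  sorted[9] = o1$neighborho
  sorted[10] = oo1$neighborh
  sorted[11] = orhoo1$neighb
  sorted[12] = rhoo1$neighbo
sorted[11] = orhoo1$neighb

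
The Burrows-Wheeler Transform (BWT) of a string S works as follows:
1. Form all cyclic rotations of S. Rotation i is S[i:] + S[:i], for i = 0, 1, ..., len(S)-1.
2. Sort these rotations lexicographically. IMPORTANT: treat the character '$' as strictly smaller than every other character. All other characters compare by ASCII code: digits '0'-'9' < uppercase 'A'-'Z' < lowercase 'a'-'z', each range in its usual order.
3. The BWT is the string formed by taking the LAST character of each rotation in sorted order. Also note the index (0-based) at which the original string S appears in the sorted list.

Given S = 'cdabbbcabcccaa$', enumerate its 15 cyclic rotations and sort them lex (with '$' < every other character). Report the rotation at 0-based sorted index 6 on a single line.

All 15 rotations (rotation i = S[i:]+S[:i]):
  rot[0] = cdabbbcabcccaa$
  rot[1] = dabbbcabcccaa$c
  rot[2] = abbbcabcccaa$cd
  rot[3] = bbbcabcccaa$cda
  rot[4] = bbcabcccaa$cdab
  rot[5] = bcabcccaa$cdabb
  rot[6] = cabcccaa$cdabbb
  rot[7] = abcccaa$cdabbbc
  rot[8] = bcccaa$cdabbbca
  rot[9] = cccaa$cdabbbcab
  rot[10] = ccaa$cdabbbcabc
  rot[11] = caa$cdabbbcabcc
  rot[12] = aa$cdabbbcabccc
  rot[13] = a$cdabbbcabccca
  rot[14] = $cdabbbcabcccaa
Sorted (with $ < everything):
  sorted[0] = $cdabbbcabcccaa
  sorted[1] = a$cdabbbcabccca
  sorted[2] = aa$cdabbbcabccc
  sorted[3] = abbbcabcccaa$cd
  sorted[4] = abcccaa$cdabbbc
  sorted[5] = bbbcabcccaa$cda
  sorted[6] = bbcabcccaa$cdab
  sorted[7] = bcabcccaa$cdabb
  sorted[8] = bcccaa$cdabbbca
  sorted[9] = caa$cdabbbcabcc
  sorted[10] = cabcccaa$cdabbb
  sorted[11] = ccaa$cdabbbcabc
  sorted[12] = cccaa$cdabbbcab
  sorted[13] = cdabbbcabcccaa$
  sorted[14] = dabbbcabcccaa$c
sorted[6] = bbcabcccaa$cdab

Answer: bbcabcccaa$cdab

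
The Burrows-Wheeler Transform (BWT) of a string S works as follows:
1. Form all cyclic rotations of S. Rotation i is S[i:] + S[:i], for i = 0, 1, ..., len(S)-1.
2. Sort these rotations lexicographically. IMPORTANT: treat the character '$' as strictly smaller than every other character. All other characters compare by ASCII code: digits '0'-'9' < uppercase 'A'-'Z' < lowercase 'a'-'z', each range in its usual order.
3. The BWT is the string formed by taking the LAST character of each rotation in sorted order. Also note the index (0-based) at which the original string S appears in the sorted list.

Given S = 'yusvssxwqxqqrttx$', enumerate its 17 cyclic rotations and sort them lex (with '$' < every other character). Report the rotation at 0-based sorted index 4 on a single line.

All 17 rotations (rotation i = S[i:]+S[:i]):
  rot[0] = yusvssxwqxqqrttx$
  rot[1] = usvssxwqxqqrttx$y
  rot[2] = svssxwqxqqrttx$yu
  rot[3] = vssxwqxqqrttx$yus
  rot[4] = ssxwqxqqrttx$yusv
  rot[5] = sxwqxqqrttx$yusvs
  rot[6] = xwqxqqrttx$yusvss
  rot[7] = wqxqqrttx$yusvssx
  rot[8] = qxqqrttx$yusvssxw
  rot[9] = xqqrttx$yusvssxwq
  rot[10] = qqrttx$yusvssxwqx
  rot[11] = qrttx$yusvssxwqxq
  rot[12] = rttx$yusvssxwqxqq
  rot[13] = ttx$yusvssxwqxqqr
  rot[14] = tx$yusvssxwqxqqrt
  rot[15] = x$yusvssxwqxqqrtt
  rot[16] = $yusvssxwqxqqrttx
Sorted (with $ < everything):
  sorted[0] = $yusvssxwqxqqrttx
  sorted[1] = qqrttx$yusvssxwqx
  sorted[2] = qrttx$yusvssxwqxq
  sorted[3] = qxqqrttx$yusvssxw
  sorted[4] = rttx$yusvssxwqxqq
  sorted[5] = ssxwqxqqrttx$yusv
  sorted[6] = svssxwqxqqrttx$yu
  sorted[7] = sxwqxqqrttx$yusvs
  sorted[8] = ttx$yusvssxwqxqqr
  sorted[9] = tx$yusvssxwqxqqrt
  sorted[10] = usvssxwqxqqrttx$y
  sorted[11] = vssxwqxqqrttx$yus
  sorted[12] = wqxqqrttx$yusvssx
  sorted[13] = x$yusvssxwqxqqrtt
  sorted[14] = xqqrttx$yusvssxwq
  sorted[15] = xwqxqqrttx$yusvss
  sorted[16] = yusvssxwqxqqrttx$
sorted[4] = rttx$yusvssxwqxqq

Answer: rttx$yusvssxwqxqq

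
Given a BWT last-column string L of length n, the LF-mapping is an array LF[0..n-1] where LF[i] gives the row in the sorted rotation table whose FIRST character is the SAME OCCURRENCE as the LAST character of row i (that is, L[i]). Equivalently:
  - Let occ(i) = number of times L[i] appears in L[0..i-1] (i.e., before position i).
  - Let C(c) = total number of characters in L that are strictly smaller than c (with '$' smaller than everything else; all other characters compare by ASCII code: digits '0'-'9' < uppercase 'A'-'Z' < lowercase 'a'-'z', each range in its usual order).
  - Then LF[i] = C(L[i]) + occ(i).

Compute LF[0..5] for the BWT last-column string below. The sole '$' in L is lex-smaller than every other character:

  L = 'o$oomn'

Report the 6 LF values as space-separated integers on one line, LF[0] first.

Answer: 3 0 4 5 1 2

Derivation:
Char counts: '$':1, 'm':1, 'n':1, 'o':3
C (first-col start): C('$')=0, C('m')=1, C('n')=2, C('o')=3
L[0]='o': occ=0, LF[0]=C('o')+0=3+0=3
L[1]='$': occ=0, LF[1]=C('$')+0=0+0=0
L[2]='o': occ=1, LF[2]=C('o')+1=3+1=4
L[3]='o': occ=2, LF[3]=C('o')+2=3+2=5
L[4]='m': occ=0, LF[4]=C('m')+0=1+0=1
L[5]='n': occ=0, LF[5]=C('n')+0=2+0=2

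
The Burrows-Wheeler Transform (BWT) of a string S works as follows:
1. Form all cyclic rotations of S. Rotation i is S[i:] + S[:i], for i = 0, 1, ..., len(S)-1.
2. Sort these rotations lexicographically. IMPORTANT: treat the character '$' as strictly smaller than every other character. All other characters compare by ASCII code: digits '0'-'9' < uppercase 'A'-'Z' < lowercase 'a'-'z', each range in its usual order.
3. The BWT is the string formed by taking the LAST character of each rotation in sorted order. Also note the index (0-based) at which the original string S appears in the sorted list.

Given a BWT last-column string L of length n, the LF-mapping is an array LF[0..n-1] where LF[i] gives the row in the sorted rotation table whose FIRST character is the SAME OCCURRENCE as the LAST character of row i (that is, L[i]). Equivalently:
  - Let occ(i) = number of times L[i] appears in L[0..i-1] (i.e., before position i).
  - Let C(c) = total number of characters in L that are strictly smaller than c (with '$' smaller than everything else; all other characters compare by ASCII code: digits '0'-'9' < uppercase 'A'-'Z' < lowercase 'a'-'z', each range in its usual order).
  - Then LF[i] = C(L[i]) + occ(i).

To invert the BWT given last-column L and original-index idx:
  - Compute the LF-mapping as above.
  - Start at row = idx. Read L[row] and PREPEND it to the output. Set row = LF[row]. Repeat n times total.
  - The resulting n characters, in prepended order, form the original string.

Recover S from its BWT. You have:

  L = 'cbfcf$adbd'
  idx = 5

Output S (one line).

LF mapping: 4 2 8 5 9 0 1 6 3 7
Walk LF starting at row 5, prepending L[row]:
  step 1: row=5, L[5]='$', prepend. Next row=LF[5]=0
  step 2: row=0, L[0]='c', prepend. Next row=LF[0]=4
  step 3: row=4, L[4]='f', prepend. Next row=LF[4]=9
  step 4: row=9, L[9]='d', prepend. Next row=LF[9]=7
  step 5: row=7, L[7]='d', prepend. Next row=LF[7]=6
  step 6: row=6, L[6]='a', prepend. Next row=LF[6]=1
  step 7: row=1, L[1]='b', prepend. Next row=LF[1]=2
  step 8: row=2, L[2]='f', prepend. Next row=LF[2]=8
  step 9: row=8, L[8]='b', prepend. Next row=LF[8]=3
  step 10: row=3, L[3]='c', prepend. Next row=LF[3]=5
Reversed output: cbfbaddfc$

Answer: cbfbaddfc$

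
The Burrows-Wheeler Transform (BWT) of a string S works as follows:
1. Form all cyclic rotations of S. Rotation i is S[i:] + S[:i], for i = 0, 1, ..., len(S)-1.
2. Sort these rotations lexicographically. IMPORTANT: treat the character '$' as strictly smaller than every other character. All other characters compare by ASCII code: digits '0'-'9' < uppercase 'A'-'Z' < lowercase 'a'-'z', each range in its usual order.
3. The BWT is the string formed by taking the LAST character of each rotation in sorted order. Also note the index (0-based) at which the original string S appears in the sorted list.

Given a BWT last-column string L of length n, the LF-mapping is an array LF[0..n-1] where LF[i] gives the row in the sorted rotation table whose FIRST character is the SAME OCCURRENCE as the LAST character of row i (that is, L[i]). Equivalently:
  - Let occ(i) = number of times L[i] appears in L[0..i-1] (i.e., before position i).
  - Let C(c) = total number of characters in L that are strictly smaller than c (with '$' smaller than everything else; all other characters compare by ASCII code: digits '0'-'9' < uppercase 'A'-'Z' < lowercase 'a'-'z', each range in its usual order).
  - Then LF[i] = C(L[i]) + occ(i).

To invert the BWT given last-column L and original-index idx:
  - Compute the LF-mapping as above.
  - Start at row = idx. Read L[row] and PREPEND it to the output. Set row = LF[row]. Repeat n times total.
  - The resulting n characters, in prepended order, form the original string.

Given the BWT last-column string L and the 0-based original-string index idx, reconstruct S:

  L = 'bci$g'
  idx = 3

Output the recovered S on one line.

Answer: gicb$

Derivation:
LF mapping: 1 2 4 0 3
Walk LF starting at row 3, prepending L[row]:
  step 1: row=3, L[3]='$', prepend. Next row=LF[3]=0
  step 2: row=0, L[0]='b', prepend. Next row=LF[0]=1
  step 3: row=1, L[1]='c', prepend. Next row=LF[1]=2
  step 4: row=2, L[2]='i', prepend. Next row=LF[2]=4
  step 5: row=4, L[4]='g', prepend. Next row=LF[4]=3
Reversed output: gicb$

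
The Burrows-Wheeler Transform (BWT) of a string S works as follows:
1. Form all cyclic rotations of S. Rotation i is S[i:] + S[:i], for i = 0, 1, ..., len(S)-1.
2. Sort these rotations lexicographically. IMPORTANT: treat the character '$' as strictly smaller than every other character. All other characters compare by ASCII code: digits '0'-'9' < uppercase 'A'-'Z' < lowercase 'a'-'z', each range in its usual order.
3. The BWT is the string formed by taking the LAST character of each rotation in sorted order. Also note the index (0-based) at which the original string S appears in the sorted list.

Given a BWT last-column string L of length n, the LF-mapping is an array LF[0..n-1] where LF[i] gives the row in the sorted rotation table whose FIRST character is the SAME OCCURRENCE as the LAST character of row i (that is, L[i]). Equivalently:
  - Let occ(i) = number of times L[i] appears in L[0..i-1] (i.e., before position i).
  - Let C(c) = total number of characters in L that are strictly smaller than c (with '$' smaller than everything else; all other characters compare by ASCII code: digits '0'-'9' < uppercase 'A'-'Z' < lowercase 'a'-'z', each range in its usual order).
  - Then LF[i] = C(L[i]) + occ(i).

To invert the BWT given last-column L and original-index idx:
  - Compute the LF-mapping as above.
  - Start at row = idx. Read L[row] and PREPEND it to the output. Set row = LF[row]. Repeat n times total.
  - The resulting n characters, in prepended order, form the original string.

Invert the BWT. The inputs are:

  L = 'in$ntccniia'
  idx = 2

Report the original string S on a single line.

Answer: cincinnati$

Derivation:
LF mapping: 4 7 0 8 10 2 3 9 5 6 1
Walk LF starting at row 2, prepending L[row]:
  step 1: row=2, L[2]='$', prepend. Next row=LF[2]=0
  step 2: row=0, L[0]='i', prepend. Next row=LF[0]=4
  step 3: row=4, L[4]='t', prepend. Next row=LF[4]=10
  step 4: row=10, L[10]='a', prepend. Next row=LF[10]=1
  step 5: row=1, L[1]='n', prepend. Next row=LF[1]=7
  step 6: row=7, L[7]='n', prepend. Next row=LF[7]=9
  step 7: row=9, L[9]='i', prepend. Next row=LF[9]=6
  step 8: row=6, L[6]='c', prepend. Next row=LF[6]=3
  step 9: row=3, L[3]='n', prepend. Next row=LF[3]=8
  step 10: row=8, L[8]='i', prepend. Next row=LF[8]=5
  step 11: row=5, L[5]='c', prepend. Next row=LF[5]=2
Reversed output: cincinnati$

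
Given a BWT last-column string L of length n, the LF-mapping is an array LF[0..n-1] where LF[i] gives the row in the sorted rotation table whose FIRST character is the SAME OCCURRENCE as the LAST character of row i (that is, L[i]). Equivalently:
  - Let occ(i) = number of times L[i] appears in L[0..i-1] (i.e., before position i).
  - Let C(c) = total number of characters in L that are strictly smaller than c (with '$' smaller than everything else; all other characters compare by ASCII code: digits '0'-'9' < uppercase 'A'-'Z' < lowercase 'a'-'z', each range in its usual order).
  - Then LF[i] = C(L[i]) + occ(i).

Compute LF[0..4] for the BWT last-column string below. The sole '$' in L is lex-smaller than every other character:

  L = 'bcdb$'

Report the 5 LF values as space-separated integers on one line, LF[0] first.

Answer: 1 3 4 2 0

Derivation:
Char counts: '$':1, 'b':2, 'c':1, 'd':1
C (first-col start): C('$')=0, C('b')=1, C('c')=3, C('d')=4
L[0]='b': occ=0, LF[0]=C('b')+0=1+0=1
L[1]='c': occ=0, LF[1]=C('c')+0=3+0=3
L[2]='d': occ=0, LF[2]=C('d')+0=4+0=4
L[3]='b': occ=1, LF[3]=C('b')+1=1+1=2
L[4]='$': occ=0, LF[4]=C('$')+0=0+0=0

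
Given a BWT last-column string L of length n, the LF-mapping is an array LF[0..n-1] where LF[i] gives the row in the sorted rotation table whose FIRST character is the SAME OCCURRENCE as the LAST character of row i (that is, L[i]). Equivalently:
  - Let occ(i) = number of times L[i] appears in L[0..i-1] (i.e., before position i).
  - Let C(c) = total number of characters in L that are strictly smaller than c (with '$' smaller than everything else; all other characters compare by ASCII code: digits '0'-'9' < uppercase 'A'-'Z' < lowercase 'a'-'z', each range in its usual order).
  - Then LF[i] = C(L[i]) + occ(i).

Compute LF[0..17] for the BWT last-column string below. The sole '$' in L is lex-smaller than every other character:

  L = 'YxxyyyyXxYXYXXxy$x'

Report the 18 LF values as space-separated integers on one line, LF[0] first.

Answer: 5 8 9 13 14 15 16 1 10 6 2 7 3 4 11 17 0 12

Derivation:
Char counts: '$':1, 'X':4, 'Y':3, 'x':5, 'y':5
C (first-col start): C('$')=0, C('X')=1, C('Y')=5, C('x')=8, C('y')=13
L[0]='Y': occ=0, LF[0]=C('Y')+0=5+0=5
L[1]='x': occ=0, LF[1]=C('x')+0=8+0=8
L[2]='x': occ=1, LF[2]=C('x')+1=8+1=9
L[3]='y': occ=0, LF[3]=C('y')+0=13+0=13
L[4]='y': occ=1, LF[4]=C('y')+1=13+1=14
L[5]='y': occ=2, LF[5]=C('y')+2=13+2=15
L[6]='y': occ=3, LF[6]=C('y')+3=13+3=16
L[7]='X': occ=0, LF[7]=C('X')+0=1+0=1
L[8]='x': occ=2, LF[8]=C('x')+2=8+2=10
L[9]='Y': occ=1, LF[9]=C('Y')+1=5+1=6
L[10]='X': occ=1, LF[10]=C('X')+1=1+1=2
L[11]='Y': occ=2, LF[11]=C('Y')+2=5+2=7
L[12]='X': occ=2, LF[12]=C('X')+2=1+2=3
L[13]='X': occ=3, LF[13]=C('X')+3=1+3=4
L[14]='x': occ=3, LF[14]=C('x')+3=8+3=11
L[15]='y': occ=4, LF[15]=C('y')+4=13+4=17
L[16]='$': occ=0, LF[16]=C('$')+0=0+0=0
L[17]='x': occ=4, LF[17]=C('x')+4=8+4=12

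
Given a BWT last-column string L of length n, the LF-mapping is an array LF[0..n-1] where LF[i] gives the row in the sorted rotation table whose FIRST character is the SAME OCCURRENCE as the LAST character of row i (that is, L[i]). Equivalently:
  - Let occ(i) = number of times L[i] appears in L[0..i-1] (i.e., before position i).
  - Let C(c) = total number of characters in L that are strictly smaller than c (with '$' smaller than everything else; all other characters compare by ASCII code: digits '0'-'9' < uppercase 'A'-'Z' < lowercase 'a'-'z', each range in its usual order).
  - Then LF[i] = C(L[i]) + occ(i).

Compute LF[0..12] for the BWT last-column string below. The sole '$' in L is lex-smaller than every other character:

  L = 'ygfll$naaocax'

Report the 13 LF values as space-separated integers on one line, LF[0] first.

Answer: 12 6 5 7 8 0 9 1 2 10 4 3 11

Derivation:
Char counts: '$':1, 'a':3, 'c':1, 'f':1, 'g':1, 'l':2, 'n':1, 'o':1, 'x':1, 'y':1
C (first-col start): C('$')=0, C('a')=1, C('c')=4, C('f')=5, C('g')=6, C('l')=7, C('n')=9, C('o')=10, C('x')=11, C('y')=12
L[0]='y': occ=0, LF[0]=C('y')+0=12+0=12
L[1]='g': occ=0, LF[1]=C('g')+0=6+0=6
L[2]='f': occ=0, LF[2]=C('f')+0=5+0=5
L[3]='l': occ=0, LF[3]=C('l')+0=7+0=7
L[4]='l': occ=1, LF[4]=C('l')+1=7+1=8
L[5]='$': occ=0, LF[5]=C('$')+0=0+0=0
L[6]='n': occ=0, LF[6]=C('n')+0=9+0=9
L[7]='a': occ=0, LF[7]=C('a')+0=1+0=1
L[8]='a': occ=1, LF[8]=C('a')+1=1+1=2
L[9]='o': occ=0, LF[9]=C('o')+0=10+0=10
L[10]='c': occ=0, LF[10]=C('c')+0=4+0=4
L[11]='a': occ=2, LF[11]=C('a')+2=1+2=3
L[12]='x': occ=0, LF[12]=C('x')+0=11+0=11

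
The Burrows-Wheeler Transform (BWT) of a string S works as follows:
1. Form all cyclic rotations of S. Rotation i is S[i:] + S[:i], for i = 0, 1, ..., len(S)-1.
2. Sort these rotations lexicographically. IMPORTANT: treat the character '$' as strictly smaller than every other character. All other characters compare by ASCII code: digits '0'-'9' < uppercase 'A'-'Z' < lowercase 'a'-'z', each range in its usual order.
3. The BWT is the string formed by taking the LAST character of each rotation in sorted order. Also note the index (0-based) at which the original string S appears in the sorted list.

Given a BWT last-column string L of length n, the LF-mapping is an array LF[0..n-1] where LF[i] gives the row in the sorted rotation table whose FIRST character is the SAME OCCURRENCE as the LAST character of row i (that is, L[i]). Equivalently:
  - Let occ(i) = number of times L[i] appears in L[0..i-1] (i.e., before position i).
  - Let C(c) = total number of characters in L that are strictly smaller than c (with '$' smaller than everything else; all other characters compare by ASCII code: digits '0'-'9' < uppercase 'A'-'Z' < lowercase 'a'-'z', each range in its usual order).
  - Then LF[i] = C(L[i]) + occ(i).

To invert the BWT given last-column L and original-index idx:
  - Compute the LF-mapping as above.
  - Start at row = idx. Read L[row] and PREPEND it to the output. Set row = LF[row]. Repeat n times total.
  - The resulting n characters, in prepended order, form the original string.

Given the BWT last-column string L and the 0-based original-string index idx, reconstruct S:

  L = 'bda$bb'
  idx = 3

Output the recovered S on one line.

Answer: bbdab$

Derivation:
LF mapping: 2 5 1 0 3 4
Walk LF starting at row 3, prepending L[row]:
  step 1: row=3, L[3]='$', prepend. Next row=LF[3]=0
  step 2: row=0, L[0]='b', prepend. Next row=LF[0]=2
  step 3: row=2, L[2]='a', prepend. Next row=LF[2]=1
  step 4: row=1, L[1]='d', prepend. Next row=LF[1]=5
  step 5: row=5, L[5]='b', prepend. Next row=LF[5]=4
  step 6: row=4, L[4]='b', prepend. Next row=LF[4]=3
Reversed output: bbdab$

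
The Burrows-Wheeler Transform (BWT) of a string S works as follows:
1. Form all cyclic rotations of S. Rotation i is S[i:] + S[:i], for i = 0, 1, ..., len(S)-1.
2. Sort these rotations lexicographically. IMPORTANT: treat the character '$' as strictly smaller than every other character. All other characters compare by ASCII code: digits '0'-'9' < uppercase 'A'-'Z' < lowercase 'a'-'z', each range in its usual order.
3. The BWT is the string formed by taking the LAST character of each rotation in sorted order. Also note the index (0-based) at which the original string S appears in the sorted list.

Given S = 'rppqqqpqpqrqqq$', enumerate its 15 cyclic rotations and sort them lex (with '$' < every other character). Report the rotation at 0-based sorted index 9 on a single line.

All 15 rotations (rotation i = S[i:]+S[:i]):
  rot[0] = rppqqqpqpqrqqq$
  rot[1] = ppqqqpqpqrqqq$r
  rot[2] = pqqqpqpqrqqq$rp
  rot[3] = qqqpqpqrqqq$rpp
  rot[4] = qqpqpqrqqq$rppq
  rot[5] = qpqpqrqqq$rppqq
  rot[6] = pqpqrqqq$rppqqq
  rot[7] = qpqrqqq$rppqqqp
  rot[8] = pqrqqq$rppqqqpq
  rot[9] = qrqqq$rppqqqpqp
  rot[10] = rqqq$rppqqqpqpq
  rot[11] = qqq$rppqqqpqpqr
  rot[12] = qq$rppqqqpqpqrq
  rot[13] = q$rppqqqpqpqrqq
  rot[14] = $rppqqqpqpqrqqq
Sorted (with $ < everything):
  sorted[0] = $rppqqqpqpqrqqq
  sorted[1] = ppqqqpqpqrqqq$r
  sorted[2] = pqpqrqqq$rppqqq
  sorted[3] = pqqqpqpqrqqq$rp
  sorted[4] = pqrqqq$rppqqqpq
  sorted[5] = q$rppqqqpqpqrqq
  sorted[6] = qpqpqrqqq$rppqq
  sorted[7] = qpqrqqq$rppqqqp
  sorted[8] = qq$rppqqqpqpqrq
  sorted[9] = qqpqpqrqqq$rppq
  sorted[10] = qqq$rppqqqpqpqr
  sorted[11] = qqqpqpqrqqq$rpp
  sorted[12] = qrqqq$rppqqqpqp
  sorted[13] = rppqqqpqpqrqqq$
  sorted[14] = rqqq$rppqqqpqpq
sorted[9] = qqpqpqrqqq$rppq

Answer: qqpqpqrqqq$rppq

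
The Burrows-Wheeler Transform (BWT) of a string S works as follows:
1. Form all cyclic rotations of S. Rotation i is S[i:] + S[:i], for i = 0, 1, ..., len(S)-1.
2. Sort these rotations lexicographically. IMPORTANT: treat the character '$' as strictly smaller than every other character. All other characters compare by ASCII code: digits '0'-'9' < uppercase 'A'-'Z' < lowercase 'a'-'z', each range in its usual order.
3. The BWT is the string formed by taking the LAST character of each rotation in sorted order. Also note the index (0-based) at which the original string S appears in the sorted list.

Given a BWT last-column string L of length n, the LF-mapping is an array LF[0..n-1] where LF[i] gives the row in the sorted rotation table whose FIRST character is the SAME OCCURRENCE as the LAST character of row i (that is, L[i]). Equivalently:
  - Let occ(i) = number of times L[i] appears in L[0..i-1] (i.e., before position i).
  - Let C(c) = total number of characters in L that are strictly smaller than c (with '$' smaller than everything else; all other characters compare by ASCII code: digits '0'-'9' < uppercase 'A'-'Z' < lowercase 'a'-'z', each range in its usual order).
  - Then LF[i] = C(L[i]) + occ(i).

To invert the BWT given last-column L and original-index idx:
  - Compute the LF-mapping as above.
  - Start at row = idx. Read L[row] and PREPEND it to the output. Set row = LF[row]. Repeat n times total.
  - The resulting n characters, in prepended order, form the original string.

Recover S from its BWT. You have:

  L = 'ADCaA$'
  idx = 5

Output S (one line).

LF mapping: 1 4 3 5 2 0
Walk LF starting at row 5, prepending L[row]:
  step 1: row=5, L[5]='$', prepend. Next row=LF[5]=0
  step 2: row=0, L[0]='A', prepend. Next row=LF[0]=1
  step 3: row=1, L[1]='D', prepend. Next row=LF[1]=4
  step 4: row=4, L[4]='A', prepend. Next row=LF[4]=2
  step 5: row=2, L[2]='C', prepend. Next row=LF[2]=3
  step 6: row=3, L[3]='a', prepend. Next row=LF[3]=5
Reversed output: aCADA$

Answer: aCADA$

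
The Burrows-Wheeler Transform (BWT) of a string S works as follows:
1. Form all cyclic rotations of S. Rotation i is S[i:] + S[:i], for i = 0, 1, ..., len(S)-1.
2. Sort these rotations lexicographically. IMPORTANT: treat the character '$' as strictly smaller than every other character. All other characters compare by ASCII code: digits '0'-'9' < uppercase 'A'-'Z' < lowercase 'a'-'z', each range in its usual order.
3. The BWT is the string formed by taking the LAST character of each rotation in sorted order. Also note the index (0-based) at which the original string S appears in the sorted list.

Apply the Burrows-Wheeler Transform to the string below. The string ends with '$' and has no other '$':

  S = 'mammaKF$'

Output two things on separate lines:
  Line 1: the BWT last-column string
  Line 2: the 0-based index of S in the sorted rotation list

Answer: FKammm$a
6

Derivation:
All 8 rotations (rotation i = S[i:]+S[:i]):
  rot[0] = mammaKF$
  rot[1] = ammaKF$m
  rot[2] = mmaKF$ma
  rot[3] = maKF$mam
  rot[4] = aKF$mamm
  rot[5] = KF$mamma
  rot[6] = F$mammaK
  rot[7] = $mammaKF
Sorted (with $ < everything):
  sorted[0] = $mammaKF  (last char: 'F')
  sorted[1] = F$mammaK  (last char: 'K')
  sorted[2] = KF$mamma  (last char: 'a')
  sorted[3] = aKF$mamm  (last char: 'm')
  sorted[4] = ammaKF$m  (last char: 'm')
  sorted[5] = maKF$mam  (last char: 'm')
  sorted[6] = mammaKF$  (last char: '$')
  sorted[7] = mmaKF$ma  (last char: 'a')
Last column: FKammm$a
Original string S is at sorted index 6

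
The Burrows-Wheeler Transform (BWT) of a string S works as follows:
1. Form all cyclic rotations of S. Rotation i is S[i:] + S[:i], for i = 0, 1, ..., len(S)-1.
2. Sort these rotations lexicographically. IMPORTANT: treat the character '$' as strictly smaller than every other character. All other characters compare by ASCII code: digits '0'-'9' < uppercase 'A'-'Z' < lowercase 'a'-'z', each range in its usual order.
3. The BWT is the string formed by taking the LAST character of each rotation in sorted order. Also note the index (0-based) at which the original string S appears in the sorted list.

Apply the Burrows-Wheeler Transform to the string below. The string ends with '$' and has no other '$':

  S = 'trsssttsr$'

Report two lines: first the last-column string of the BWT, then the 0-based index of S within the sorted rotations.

Answer: rsttrss$ts
7

Derivation:
All 10 rotations (rotation i = S[i:]+S[:i]):
  rot[0] = trsssttsr$
  rot[1] = rsssttsr$t
  rot[2] = sssttsr$tr
  rot[3] = ssttsr$trs
  rot[4] = sttsr$trss
  rot[5] = ttsr$trsss
  rot[6] = tsr$trssst
  rot[7] = sr$trssstt
  rot[8] = r$trssstts
  rot[9] = $trsssttsr
Sorted (with $ < everything):
  sorted[0] = $trsssttsr  (last char: 'r')
  sorted[1] = r$trssstts  (last char: 's')
  sorted[2] = rsssttsr$t  (last char: 't')
  sorted[3] = sr$trssstt  (last char: 't')
  sorted[4] = sssttsr$tr  (last char: 'r')
  sorted[5] = ssttsr$trs  (last char: 's')
  sorted[6] = sttsr$trss  (last char: 's')
  sorted[7] = trsssttsr$  (last char: '$')
  sorted[8] = tsr$trssst  (last char: 't')
  sorted[9] = ttsr$trsss  (last char: 's')
Last column: rsttrss$ts
Original string S is at sorted index 7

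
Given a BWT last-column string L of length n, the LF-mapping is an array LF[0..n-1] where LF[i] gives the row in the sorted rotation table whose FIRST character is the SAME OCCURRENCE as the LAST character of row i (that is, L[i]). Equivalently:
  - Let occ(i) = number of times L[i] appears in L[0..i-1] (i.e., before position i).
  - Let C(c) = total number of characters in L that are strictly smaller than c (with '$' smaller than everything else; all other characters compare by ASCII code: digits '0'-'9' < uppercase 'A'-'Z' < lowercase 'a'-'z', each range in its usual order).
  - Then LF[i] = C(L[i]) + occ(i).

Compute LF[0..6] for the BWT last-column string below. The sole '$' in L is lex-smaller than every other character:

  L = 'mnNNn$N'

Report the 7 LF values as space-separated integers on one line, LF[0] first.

Answer: 4 5 1 2 6 0 3

Derivation:
Char counts: '$':1, 'N':3, 'm':1, 'n':2
C (first-col start): C('$')=0, C('N')=1, C('m')=4, C('n')=5
L[0]='m': occ=0, LF[0]=C('m')+0=4+0=4
L[1]='n': occ=0, LF[1]=C('n')+0=5+0=5
L[2]='N': occ=0, LF[2]=C('N')+0=1+0=1
L[3]='N': occ=1, LF[3]=C('N')+1=1+1=2
L[4]='n': occ=1, LF[4]=C('n')+1=5+1=6
L[5]='$': occ=0, LF[5]=C('$')+0=0+0=0
L[6]='N': occ=2, LF[6]=C('N')+2=1+2=3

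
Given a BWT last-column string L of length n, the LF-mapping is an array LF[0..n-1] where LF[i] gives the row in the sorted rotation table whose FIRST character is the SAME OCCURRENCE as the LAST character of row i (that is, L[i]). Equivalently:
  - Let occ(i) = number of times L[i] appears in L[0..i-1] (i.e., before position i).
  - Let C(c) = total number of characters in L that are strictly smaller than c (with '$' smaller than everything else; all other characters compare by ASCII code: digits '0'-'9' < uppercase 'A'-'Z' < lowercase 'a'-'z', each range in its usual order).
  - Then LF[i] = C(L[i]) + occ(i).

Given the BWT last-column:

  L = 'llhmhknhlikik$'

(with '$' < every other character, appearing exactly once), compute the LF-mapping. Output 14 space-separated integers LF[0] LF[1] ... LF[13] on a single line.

Answer: 9 10 1 12 2 6 13 3 11 4 7 5 8 0

Derivation:
Char counts: '$':1, 'h':3, 'i':2, 'k':3, 'l':3, 'm':1, 'n':1
C (first-col start): C('$')=0, C('h')=1, C('i')=4, C('k')=6, C('l')=9, C('m')=12, C('n')=13
L[0]='l': occ=0, LF[0]=C('l')+0=9+0=9
L[1]='l': occ=1, LF[1]=C('l')+1=9+1=10
L[2]='h': occ=0, LF[2]=C('h')+0=1+0=1
L[3]='m': occ=0, LF[3]=C('m')+0=12+0=12
L[4]='h': occ=1, LF[4]=C('h')+1=1+1=2
L[5]='k': occ=0, LF[5]=C('k')+0=6+0=6
L[6]='n': occ=0, LF[6]=C('n')+0=13+0=13
L[7]='h': occ=2, LF[7]=C('h')+2=1+2=3
L[8]='l': occ=2, LF[8]=C('l')+2=9+2=11
L[9]='i': occ=0, LF[9]=C('i')+0=4+0=4
L[10]='k': occ=1, LF[10]=C('k')+1=6+1=7
L[11]='i': occ=1, LF[11]=C('i')+1=4+1=5
L[12]='k': occ=2, LF[12]=C('k')+2=6+2=8
L[13]='$': occ=0, LF[13]=C('$')+0=0+0=0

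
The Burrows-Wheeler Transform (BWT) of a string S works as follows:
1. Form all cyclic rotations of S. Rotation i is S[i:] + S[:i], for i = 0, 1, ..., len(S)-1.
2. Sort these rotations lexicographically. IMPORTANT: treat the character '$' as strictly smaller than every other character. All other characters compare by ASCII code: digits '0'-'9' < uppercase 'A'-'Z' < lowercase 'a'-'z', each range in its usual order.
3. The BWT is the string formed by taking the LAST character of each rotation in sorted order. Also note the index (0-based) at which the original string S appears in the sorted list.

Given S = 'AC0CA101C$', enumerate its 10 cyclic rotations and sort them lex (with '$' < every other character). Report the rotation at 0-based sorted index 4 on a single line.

All 10 rotations (rotation i = S[i:]+S[:i]):
  rot[0] = AC0CA101C$
  rot[1] = C0CA101C$A
  rot[2] = 0CA101C$AC
  rot[3] = CA101C$AC0
  rot[4] = A101C$AC0C
  rot[5] = 101C$AC0CA
  rot[6] = 01C$AC0CA1
  rot[7] = 1C$AC0CA10
  rot[8] = C$AC0CA101
  rot[9] = $AC0CA101C
Sorted (with $ < everything):
  sorted[0] = $AC0CA101C
  sorted[1] = 01C$AC0CA1
  sorted[2] = 0CA101C$AC
  sorted[3] = 101C$AC0CA
  sorted[4] = 1C$AC0CA10
  sorted[5] = A101C$AC0C
  sorted[6] = AC0CA101C$
  sorted[7] = C$AC0CA101
  sorted[8] = C0CA101C$A
  sorted[9] = CA101C$AC0
sorted[4] = 1C$AC0CA10

Answer: 1C$AC0CA10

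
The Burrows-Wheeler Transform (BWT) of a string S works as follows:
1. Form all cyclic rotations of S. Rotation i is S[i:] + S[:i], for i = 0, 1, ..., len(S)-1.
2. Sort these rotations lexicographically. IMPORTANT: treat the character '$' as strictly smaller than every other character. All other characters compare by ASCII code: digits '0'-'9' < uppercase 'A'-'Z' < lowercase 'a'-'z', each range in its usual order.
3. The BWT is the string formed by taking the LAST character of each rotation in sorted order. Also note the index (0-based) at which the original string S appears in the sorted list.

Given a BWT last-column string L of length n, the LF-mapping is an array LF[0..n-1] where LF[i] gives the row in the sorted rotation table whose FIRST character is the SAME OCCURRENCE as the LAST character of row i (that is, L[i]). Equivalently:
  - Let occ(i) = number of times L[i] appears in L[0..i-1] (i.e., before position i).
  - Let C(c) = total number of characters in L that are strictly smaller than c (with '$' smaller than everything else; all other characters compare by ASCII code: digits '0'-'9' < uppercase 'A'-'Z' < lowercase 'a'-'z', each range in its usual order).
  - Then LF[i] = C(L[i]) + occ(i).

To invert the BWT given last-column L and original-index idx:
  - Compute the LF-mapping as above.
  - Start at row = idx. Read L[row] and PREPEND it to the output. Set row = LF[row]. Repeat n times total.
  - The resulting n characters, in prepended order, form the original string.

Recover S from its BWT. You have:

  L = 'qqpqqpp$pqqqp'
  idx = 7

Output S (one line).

Answer: qpppqqqqpqpq$

Derivation:
LF mapping: 6 7 1 8 9 2 3 0 4 10 11 12 5
Walk LF starting at row 7, prepending L[row]:
  step 1: row=7, L[7]='$', prepend. Next row=LF[7]=0
  step 2: row=0, L[0]='q', prepend. Next row=LF[0]=6
  step 3: row=6, L[6]='p', prepend. Next row=LF[6]=3
  step 4: row=3, L[3]='q', prepend. Next row=LF[3]=8
  step 5: row=8, L[8]='p', prepend. Next row=LF[8]=4
  step 6: row=4, L[4]='q', prepend. Next row=LF[4]=9
  step 7: row=9, L[9]='q', prepend. Next row=LF[9]=10
  step 8: row=10, L[10]='q', prepend. Next row=LF[10]=11
  step 9: row=11, L[11]='q', prepend. Next row=LF[11]=12
  step 10: row=12, L[12]='p', prepend. Next row=LF[12]=5
  step 11: row=5, L[5]='p', prepend. Next row=LF[5]=2
  step 12: row=2, L[2]='p', prepend. Next row=LF[2]=1
  step 13: row=1, L[1]='q', prepend. Next row=LF[1]=7
Reversed output: qpppqqqqpqpq$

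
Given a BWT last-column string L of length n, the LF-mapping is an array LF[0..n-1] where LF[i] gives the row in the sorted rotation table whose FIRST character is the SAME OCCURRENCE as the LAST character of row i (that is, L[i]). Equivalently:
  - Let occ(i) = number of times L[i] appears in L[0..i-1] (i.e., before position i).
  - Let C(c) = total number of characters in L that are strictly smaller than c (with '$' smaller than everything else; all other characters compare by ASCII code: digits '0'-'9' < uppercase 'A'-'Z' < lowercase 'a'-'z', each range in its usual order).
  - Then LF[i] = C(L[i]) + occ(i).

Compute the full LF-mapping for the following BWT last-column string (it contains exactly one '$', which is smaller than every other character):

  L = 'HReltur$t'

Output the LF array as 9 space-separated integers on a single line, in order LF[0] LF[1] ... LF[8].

Char counts: '$':1, 'H':1, 'R':1, 'e':1, 'l':1, 'r':1, 't':2, 'u':1
C (first-col start): C('$')=0, C('H')=1, C('R')=2, C('e')=3, C('l')=4, C('r')=5, C('t')=6, C('u')=8
L[0]='H': occ=0, LF[0]=C('H')+0=1+0=1
L[1]='R': occ=0, LF[1]=C('R')+0=2+0=2
L[2]='e': occ=0, LF[2]=C('e')+0=3+0=3
L[3]='l': occ=0, LF[3]=C('l')+0=4+0=4
L[4]='t': occ=0, LF[4]=C('t')+0=6+0=6
L[5]='u': occ=0, LF[5]=C('u')+0=8+0=8
L[6]='r': occ=0, LF[6]=C('r')+0=5+0=5
L[7]='$': occ=0, LF[7]=C('$')+0=0+0=0
L[8]='t': occ=1, LF[8]=C('t')+1=6+1=7

Answer: 1 2 3 4 6 8 5 0 7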